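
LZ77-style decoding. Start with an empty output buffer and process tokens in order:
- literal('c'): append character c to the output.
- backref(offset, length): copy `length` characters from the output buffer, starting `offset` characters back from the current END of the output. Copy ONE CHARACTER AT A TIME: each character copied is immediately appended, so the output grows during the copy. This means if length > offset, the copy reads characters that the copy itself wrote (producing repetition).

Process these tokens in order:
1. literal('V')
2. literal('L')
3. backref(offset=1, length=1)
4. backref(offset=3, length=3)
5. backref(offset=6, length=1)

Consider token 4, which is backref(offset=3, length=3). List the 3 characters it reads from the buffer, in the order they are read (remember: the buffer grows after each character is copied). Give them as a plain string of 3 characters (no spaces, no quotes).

Token 1: literal('V'). Output: "V"
Token 2: literal('L'). Output: "VL"
Token 3: backref(off=1, len=1). Copied 'L' from pos 1. Output: "VLL"
Token 4: backref(off=3, len=3). Buffer before: "VLL" (len 3)
  byte 1: read out[0]='V', append. Buffer now: "VLLV"
  byte 2: read out[1]='L', append. Buffer now: "VLLVL"
  byte 3: read out[2]='L', append. Buffer now: "VLLVLL"

Answer: VLL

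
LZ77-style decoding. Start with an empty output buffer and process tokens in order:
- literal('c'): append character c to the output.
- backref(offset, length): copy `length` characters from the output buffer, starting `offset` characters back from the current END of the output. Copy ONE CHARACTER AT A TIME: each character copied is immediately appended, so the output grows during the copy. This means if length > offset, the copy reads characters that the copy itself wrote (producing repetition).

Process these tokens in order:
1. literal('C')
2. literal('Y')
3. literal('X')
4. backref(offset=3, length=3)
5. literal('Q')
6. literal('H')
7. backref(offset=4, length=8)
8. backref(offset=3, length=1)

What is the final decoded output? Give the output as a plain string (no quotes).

Token 1: literal('C'). Output: "C"
Token 2: literal('Y'). Output: "CY"
Token 3: literal('X'). Output: "CYX"
Token 4: backref(off=3, len=3). Copied 'CYX' from pos 0. Output: "CYXCYX"
Token 5: literal('Q'). Output: "CYXCYXQ"
Token 6: literal('H'). Output: "CYXCYXQH"
Token 7: backref(off=4, len=8) (overlapping!). Copied 'YXQHYXQH' from pos 4. Output: "CYXCYXQHYXQHYXQH"
Token 8: backref(off=3, len=1). Copied 'X' from pos 13. Output: "CYXCYXQHYXQHYXQHX"

Answer: CYXCYXQHYXQHYXQHX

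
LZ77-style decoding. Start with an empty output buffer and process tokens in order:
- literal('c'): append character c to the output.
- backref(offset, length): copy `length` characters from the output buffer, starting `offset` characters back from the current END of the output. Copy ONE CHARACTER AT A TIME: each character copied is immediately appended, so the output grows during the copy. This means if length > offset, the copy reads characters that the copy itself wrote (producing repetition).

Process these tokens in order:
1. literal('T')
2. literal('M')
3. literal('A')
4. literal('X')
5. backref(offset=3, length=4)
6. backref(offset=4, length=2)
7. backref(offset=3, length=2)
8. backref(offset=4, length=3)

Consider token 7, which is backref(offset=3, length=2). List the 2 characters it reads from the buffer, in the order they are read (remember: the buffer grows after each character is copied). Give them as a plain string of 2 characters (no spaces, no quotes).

Answer: MM

Derivation:
Token 1: literal('T'). Output: "T"
Token 2: literal('M'). Output: "TM"
Token 3: literal('A'). Output: "TMA"
Token 4: literal('X'). Output: "TMAX"
Token 5: backref(off=3, len=4) (overlapping!). Copied 'MAXM' from pos 1. Output: "TMAXMAXM"
Token 6: backref(off=4, len=2). Copied 'MA' from pos 4. Output: "TMAXMAXMMA"
Token 7: backref(off=3, len=2). Buffer before: "TMAXMAXMMA" (len 10)
  byte 1: read out[7]='M', append. Buffer now: "TMAXMAXMMAM"
  byte 2: read out[8]='M', append. Buffer now: "TMAXMAXMMAMM"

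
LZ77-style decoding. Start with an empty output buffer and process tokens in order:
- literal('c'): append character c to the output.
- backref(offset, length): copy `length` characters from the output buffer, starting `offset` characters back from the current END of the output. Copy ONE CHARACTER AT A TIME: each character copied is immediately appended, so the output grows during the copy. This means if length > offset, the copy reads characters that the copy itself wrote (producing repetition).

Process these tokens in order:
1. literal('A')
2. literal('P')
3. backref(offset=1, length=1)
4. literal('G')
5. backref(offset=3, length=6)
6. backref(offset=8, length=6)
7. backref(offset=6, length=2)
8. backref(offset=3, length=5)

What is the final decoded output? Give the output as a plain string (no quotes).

Token 1: literal('A'). Output: "A"
Token 2: literal('P'). Output: "AP"
Token 3: backref(off=1, len=1). Copied 'P' from pos 1. Output: "APP"
Token 4: literal('G'). Output: "APPG"
Token 5: backref(off=3, len=6) (overlapping!). Copied 'PPGPPG' from pos 1. Output: "APPGPPGPPG"
Token 6: backref(off=8, len=6). Copied 'PGPPGP' from pos 2. Output: "APPGPPGPPGPGPPGP"
Token 7: backref(off=6, len=2). Copied 'PG' from pos 10. Output: "APPGPPGPPGPGPPGPPG"
Token 8: backref(off=3, len=5) (overlapping!). Copied 'PPGPP' from pos 15. Output: "APPGPPGPPGPGPPGPPGPPGPP"

Answer: APPGPPGPPGPGPPGPPGPPGPP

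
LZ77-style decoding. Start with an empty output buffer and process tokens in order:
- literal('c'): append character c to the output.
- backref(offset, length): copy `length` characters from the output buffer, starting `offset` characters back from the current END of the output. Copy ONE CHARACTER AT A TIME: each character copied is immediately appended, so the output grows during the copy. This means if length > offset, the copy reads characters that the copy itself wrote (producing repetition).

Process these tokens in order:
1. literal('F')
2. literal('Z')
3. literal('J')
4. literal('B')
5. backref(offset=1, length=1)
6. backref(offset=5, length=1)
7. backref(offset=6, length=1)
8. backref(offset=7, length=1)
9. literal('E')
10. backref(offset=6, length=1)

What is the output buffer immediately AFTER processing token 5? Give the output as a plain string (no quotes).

Token 1: literal('F'). Output: "F"
Token 2: literal('Z'). Output: "FZ"
Token 3: literal('J'). Output: "FZJ"
Token 4: literal('B'). Output: "FZJB"
Token 5: backref(off=1, len=1). Copied 'B' from pos 3. Output: "FZJBB"

Answer: FZJBB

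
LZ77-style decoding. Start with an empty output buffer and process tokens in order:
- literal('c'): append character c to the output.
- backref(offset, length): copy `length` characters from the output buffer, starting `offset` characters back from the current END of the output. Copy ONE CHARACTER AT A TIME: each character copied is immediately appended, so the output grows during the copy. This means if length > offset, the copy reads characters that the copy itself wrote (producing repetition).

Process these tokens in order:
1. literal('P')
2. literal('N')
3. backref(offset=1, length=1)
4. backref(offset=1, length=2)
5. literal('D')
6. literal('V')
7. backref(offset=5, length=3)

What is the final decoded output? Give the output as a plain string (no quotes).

Token 1: literal('P'). Output: "P"
Token 2: literal('N'). Output: "PN"
Token 3: backref(off=1, len=1). Copied 'N' from pos 1. Output: "PNN"
Token 4: backref(off=1, len=2) (overlapping!). Copied 'NN' from pos 2. Output: "PNNNN"
Token 5: literal('D'). Output: "PNNNND"
Token 6: literal('V'). Output: "PNNNNDV"
Token 7: backref(off=5, len=3). Copied 'NNN' from pos 2. Output: "PNNNNDVNNN"

Answer: PNNNNDVNNN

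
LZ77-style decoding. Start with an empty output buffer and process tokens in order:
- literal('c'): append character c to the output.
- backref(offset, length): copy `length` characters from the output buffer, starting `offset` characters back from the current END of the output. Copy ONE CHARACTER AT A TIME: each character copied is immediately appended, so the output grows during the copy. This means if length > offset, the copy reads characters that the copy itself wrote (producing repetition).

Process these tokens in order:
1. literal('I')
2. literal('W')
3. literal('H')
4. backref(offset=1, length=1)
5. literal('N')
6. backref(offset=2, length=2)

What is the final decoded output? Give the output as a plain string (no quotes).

Token 1: literal('I'). Output: "I"
Token 2: literal('W'). Output: "IW"
Token 3: literal('H'). Output: "IWH"
Token 4: backref(off=1, len=1). Copied 'H' from pos 2. Output: "IWHH"
Token 5: literal('N'). Output: "IWHHN"
Token 6: backref(off=2, len=2). Copied 'HN' from pos 3. Output: "IWHHNHN"

Answer: IWHHNHN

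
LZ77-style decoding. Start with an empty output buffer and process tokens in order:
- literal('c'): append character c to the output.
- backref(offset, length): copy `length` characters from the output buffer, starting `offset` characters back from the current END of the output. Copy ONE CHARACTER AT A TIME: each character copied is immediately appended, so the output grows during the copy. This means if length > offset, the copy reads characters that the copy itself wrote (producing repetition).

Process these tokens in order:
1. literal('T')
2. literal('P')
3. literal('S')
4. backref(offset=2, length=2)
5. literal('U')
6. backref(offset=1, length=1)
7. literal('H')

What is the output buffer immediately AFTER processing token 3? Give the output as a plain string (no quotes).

Answer: TPS

Derivation:
Token 1: literal('T'). Output: "T"
Token 2: literal('P'). Output: "TP"
Token 3: literal('S'). Output: "TPS"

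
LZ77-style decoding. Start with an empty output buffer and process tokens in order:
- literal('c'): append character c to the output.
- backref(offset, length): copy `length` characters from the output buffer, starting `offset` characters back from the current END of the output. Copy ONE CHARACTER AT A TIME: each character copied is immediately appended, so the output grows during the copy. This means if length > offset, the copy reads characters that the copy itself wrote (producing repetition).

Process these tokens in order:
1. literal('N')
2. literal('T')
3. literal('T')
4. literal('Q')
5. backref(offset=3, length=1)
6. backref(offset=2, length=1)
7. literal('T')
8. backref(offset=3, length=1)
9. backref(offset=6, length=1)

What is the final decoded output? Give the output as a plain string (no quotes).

Answer: NTTQTQTTT

Derivation:
Token 1: literal('N'). Output: "N"
Token 2: literal('T'). Output: "NT"
Token 3: literal('T'). Output: "NTT"
Token 4: literal('Q'). Output: "NTTQ"
Token 5: backref(off=3, len=1). Copied 'T' from pos 1. Output: "NTTQT"
Token 6: backref(off=2, len=1). Copied 'Q' from pos 3. Output: "NTTQTQ"
Token 7: literal('T'). Output: "NTTQTQT"
Token 8: backref(off=3, len=1). Copied 'T' from pos 4. Output: "NTTQTQTT"
Token 9: backref(off=6, len=1). Copied 'T' from pos 2. Output: "NTTQTQTTT"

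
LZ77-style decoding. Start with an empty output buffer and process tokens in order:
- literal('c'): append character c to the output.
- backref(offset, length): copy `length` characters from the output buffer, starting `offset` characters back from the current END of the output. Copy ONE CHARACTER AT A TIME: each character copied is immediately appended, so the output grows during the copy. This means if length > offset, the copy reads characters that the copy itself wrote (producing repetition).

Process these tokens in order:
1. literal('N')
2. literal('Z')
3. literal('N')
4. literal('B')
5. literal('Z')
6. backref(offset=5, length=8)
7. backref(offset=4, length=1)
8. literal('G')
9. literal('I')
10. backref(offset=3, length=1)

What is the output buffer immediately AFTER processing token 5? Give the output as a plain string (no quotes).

Token 1: literal('N'). Output: "N"
Token 2: literal('Z'). Output: "NZ"
Token 3: literal('N'). Output: "NZN"
Token 4: literal('B'). Output: "NZNB"
Token 5: literal('Z'). Output: "NZNBZ"

Answer: NZNBZ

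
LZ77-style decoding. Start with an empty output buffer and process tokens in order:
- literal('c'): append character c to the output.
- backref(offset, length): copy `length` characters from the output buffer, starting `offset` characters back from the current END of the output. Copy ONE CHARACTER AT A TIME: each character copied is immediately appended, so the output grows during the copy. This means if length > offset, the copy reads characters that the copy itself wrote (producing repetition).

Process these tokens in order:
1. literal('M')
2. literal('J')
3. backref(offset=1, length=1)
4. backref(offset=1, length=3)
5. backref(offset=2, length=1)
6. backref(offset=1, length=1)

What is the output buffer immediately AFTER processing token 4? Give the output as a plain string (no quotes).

Answer: MJJJJJ

Derivation:
Token 1: literal('M'). Output: "M"
Token 2: literal('J'). Output: "MJ"
Token 3: backref(off=1, len=1). Copied 'J' from pos 1. Output: "MJJ"
Token 4: backref(off=1, len=3) (overlapping!). Copied 'JJJ' from pos 2. Output: "MJJJJJ"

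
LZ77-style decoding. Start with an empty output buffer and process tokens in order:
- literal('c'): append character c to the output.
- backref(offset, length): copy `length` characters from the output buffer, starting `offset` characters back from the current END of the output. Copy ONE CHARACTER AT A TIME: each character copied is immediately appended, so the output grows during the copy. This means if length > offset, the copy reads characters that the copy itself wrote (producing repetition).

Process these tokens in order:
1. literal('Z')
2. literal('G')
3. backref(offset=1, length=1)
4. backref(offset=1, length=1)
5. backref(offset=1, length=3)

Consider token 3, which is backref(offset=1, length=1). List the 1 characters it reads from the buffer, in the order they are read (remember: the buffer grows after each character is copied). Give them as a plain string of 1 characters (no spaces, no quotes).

Answer: G

Derivation:
Token 1: literal('Z'). Output: "Z"
Token 2: literal('G'). Output: "ZG"
Token 3: backref(off=1, len=1). Buffer before: "ZG" (len 2)
  byte 1: read out[1]='G', append. Buffer now: "ZGG"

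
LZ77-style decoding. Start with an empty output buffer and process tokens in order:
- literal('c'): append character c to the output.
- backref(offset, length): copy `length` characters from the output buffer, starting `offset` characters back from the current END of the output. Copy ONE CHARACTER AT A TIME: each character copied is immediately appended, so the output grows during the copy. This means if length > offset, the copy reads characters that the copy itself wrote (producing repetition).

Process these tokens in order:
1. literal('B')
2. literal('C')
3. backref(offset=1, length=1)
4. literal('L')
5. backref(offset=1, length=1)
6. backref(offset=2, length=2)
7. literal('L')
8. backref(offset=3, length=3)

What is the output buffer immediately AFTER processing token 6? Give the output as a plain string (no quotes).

Answer: BCCLLLL

Derivation:
Token 1: literal('B'). Output: "B"
Token 2: literal('C'). Output: "BC"
Token 3: backref(off=1, len=1). Copied 'C' from pos 1. Output: "BCC"
Token 4: literal('L'). Output: "BCCL"
Token 5: backref(off=1, len=1). Copied 'L' from pos 3. Output: "BCCLL"
Token 6: backref(off=2, len=2). Copied 'LL' from pos 3. Output: "BCCLLLL"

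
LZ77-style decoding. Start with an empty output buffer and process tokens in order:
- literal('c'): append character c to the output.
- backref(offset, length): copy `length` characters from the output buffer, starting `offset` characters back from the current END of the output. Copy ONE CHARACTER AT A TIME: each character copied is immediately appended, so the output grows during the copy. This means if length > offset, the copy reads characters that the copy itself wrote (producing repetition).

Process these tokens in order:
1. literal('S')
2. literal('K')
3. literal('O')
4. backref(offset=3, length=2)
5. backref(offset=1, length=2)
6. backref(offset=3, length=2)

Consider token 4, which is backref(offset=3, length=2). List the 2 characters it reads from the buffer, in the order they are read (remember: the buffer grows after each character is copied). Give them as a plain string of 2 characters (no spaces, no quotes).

Answer: SK

Derivation:
Token 1: literal('S'). Output: "S"
Token 2: literal('K'). Output: "SK"
Token 3: literal('O'). Output: "SKO"
Token 4: backref(off=3, len=2). Buffer before: "SKO" (len 3)
  byte 1: read out[0]='S', append. Buffer now: "SKOS"
  byte 2: read out[1]='K', append. Buffer now: "SKOSK"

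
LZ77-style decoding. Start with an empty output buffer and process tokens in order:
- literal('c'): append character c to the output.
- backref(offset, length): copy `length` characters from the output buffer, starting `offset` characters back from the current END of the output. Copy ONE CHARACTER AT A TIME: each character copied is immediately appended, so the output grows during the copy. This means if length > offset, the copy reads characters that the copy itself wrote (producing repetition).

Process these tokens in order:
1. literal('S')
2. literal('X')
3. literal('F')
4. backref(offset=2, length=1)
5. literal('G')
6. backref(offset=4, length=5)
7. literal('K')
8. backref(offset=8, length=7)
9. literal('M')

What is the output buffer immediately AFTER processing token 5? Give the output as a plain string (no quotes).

Answer: SXFXG

Derivation:
Token 1: literal('S'). Output: "S"
Token 2: literal('X'). Output: "SX"
Token 3: literal('F'). Output: "SXF"
Token 4: backref(off=2, len=1). Copied 'X' from pos 1. Output: "SXFX"
Token 5: literal('G'). Output: "SXFXG"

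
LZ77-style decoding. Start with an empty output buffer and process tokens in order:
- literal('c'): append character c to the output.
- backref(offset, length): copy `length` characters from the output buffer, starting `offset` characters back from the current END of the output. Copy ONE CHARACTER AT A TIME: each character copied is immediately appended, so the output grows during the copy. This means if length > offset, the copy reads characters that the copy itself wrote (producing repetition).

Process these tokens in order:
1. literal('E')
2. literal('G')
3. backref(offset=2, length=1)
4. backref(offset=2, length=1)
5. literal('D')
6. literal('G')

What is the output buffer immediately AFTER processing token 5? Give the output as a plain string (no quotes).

Answer: EGEGD

Derivation:
Token 1: literal('E'). Output: "E"
Token 2: literal('G'). Output: "EG"
Token 3: backref(off=2, len=1). Copied 'E' from pos 0. Output: "EGE"
Token 4: backref(off=2, len=1). Copied 'G' from pos 1. Output: "EGEG"
Token 5: literal('D'). Output: "EGEGD"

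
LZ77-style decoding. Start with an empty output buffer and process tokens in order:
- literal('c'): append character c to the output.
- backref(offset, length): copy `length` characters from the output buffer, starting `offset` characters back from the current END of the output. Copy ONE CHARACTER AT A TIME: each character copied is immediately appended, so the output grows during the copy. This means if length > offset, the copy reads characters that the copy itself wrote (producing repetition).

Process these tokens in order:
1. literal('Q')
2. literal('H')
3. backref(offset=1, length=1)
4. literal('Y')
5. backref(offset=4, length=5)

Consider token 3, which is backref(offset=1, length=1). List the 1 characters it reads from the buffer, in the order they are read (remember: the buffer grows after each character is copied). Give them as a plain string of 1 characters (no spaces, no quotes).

Answer: H

Derivation:
Token 1: literal('Q'). Output: "Q"
Token 2: literal('H'). Output: "QH"
Token 3: backref(off=1, len=1). Buffer before: "QH" (len 2)
  byte 1: read out[1]='H', append. Buffer now: "QHH"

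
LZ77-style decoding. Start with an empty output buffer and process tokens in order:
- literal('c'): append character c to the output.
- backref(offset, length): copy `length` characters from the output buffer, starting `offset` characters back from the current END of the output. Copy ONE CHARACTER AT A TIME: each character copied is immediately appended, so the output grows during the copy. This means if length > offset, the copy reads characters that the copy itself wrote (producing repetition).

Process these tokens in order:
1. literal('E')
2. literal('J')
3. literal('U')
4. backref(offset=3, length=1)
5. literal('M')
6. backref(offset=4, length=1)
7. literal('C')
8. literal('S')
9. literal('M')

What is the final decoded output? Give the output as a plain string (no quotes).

Token 1: literal('E'). Output: "E"
Token 2: literal('J'). Output: "EJ"
Token 3: literal('U'). Output: "EJU"
Token 4: backref(off=3, len=1). Copied 'E' from pos 0. Output: "EJUE"
Token 5: literal('M'). Output: "EJUEM"
Token 6: backref(off=4, len=1). Copied 'J' from pos 1. Output: "EJUEMJ"
Token 7: literal('C'). Output: "EJUEMJC"
Token 8: literal('S'). Output: "EJUEMJCS"
Token 9: literal('M'). Output: "EJUEMJCSM"

Answer: EJUEMJCSM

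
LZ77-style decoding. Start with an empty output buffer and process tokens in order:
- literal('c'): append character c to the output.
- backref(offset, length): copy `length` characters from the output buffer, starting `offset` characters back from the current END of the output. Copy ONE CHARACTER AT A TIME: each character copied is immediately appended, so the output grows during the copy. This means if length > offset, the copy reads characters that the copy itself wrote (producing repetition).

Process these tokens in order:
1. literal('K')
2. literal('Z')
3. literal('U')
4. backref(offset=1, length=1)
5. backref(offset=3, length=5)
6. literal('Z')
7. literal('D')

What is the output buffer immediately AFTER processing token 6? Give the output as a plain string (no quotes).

Token 1: literal('K'). Output: "K"
Token 2: literal('Z'). Output: "KZ"
Token 3: literal('U'). Output: "KZU"
Token 4: backref(off=1, len=1). Copied 'U' from pos 2. Output: "KZUU"
Token 5: backref(off=3, len=5) (overlapping!). Copied 'ZUUZU' from pos 1. Output: "KZUUZUUZU"
Token 6: literal('Z'). Output: "KZUUZUUZUZ"

Answer: KZUUZUUZUZ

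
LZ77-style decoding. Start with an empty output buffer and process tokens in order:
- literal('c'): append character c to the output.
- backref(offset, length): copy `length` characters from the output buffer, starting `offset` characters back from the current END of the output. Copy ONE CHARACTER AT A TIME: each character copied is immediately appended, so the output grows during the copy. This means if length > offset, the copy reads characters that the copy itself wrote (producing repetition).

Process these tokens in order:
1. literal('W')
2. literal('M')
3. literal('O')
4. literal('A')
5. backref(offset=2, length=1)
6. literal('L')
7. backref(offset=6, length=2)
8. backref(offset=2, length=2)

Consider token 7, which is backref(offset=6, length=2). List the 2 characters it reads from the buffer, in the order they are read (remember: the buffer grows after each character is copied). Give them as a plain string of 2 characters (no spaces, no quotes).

Answer: WM

Derivation:
Token 1: literal('W'). Output: "W"
Token 2: literal('M'). Output: "WM"
Token 3: literal('O'). Output: "WMO"
Token 4: literal('A'). Output: "WMOA"
Token 5: backref(off=2, len=1). Copied 'O' from pos 2. Output: "WMOAO"
Token 6: literal('L'). Output: "WMOAOL"
Token 7: backref(off=6, len=2). Buffer before: "WMOAOL" (len 6)
  byte 1: read out[0]='W', append. Buffer now: "WMOAOLW"
  byte 2: read out[1]='M', append. Buffer now: "WMOAOLWM"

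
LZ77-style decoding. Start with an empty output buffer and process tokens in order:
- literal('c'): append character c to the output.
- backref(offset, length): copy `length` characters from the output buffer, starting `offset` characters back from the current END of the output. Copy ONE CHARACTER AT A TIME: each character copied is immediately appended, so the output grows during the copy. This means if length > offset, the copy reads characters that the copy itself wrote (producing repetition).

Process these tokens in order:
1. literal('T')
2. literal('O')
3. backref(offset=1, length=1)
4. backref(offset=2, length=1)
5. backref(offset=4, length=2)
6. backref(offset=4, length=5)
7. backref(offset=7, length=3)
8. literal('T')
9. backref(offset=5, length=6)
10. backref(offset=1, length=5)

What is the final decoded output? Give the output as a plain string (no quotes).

Token 1: literal('T'). Output: "T"
Token 2: literal('O'). Output: "TO"
Token 3: backref(off=1, len=1). Copied 'O' from pos 1. Output: "TOO"
Token 4: backref(off=2, len=1). Copied 'O' from pos 1. Output: "TOOO"
Token 5: backref(off=4, len=2). Copied 'TO' from pos 0. Output: "TOOOTO"
Token 6: backref(off=4, len=5) (overlapping!). Copied 'OOTOO' from pos 2. Output: "TOOOTOOOTOO"
Token 7: backref(off=7, len=3). Copied 'TOO' from pos 4. Output: "TOOOTOOOTOOTOO"
Token 8: literal('T'). Output: "TOOOTOOOTOOTOOT"
Token 9: backref(off=5, len=6) (overlapping!). Copied 'OTOOTO' from pos 10. Output: "TOOOTOOOTOOTOOTOTOOTO"
Token 10: backref(off=1, len=5) (overlapping!). Copied 'OOOOO' from pos 20. Output: "TOOOTOOOTOOTOOTOTOOTOOOOOO"

Answer: TOOOTOOOTOOTOOTOTOOTOOOOOO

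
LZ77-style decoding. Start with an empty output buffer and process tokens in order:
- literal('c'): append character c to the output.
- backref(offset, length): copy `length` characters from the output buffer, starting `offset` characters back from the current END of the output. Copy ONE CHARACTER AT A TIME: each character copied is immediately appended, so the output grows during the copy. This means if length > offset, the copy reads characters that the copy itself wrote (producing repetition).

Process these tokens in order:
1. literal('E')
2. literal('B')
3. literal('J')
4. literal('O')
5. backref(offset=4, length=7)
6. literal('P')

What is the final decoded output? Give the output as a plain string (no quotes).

Answer: EBJOEBJOEBJP

Derivation:
Token 1: literal('E'). Output: "E"
Token 2: literal('B'). Output: "EB"
Token 3: literal('J'). Output: "EBJ"
Token 4: literal('O'). Output: "EBJO"
Token 5: backref(off=4, len=7) (overlapping!). Copied 'EBJOEBJ' from pos 0. Output: "EBJOEBJOEBJ"
Token 6: literal('P'). Output: "EBJOEBJOEBJP"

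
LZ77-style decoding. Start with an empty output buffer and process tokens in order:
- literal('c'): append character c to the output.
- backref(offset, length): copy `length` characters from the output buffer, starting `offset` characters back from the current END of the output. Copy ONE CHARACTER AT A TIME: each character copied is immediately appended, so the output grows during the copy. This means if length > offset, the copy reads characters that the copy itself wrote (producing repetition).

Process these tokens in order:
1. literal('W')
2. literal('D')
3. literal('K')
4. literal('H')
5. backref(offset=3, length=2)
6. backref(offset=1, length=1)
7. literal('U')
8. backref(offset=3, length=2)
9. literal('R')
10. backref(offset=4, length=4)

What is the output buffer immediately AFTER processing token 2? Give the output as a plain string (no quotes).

Token 1: literal('W'). Output: "W"
Token 2: literal('D'). Output: "WD"

Answer: WD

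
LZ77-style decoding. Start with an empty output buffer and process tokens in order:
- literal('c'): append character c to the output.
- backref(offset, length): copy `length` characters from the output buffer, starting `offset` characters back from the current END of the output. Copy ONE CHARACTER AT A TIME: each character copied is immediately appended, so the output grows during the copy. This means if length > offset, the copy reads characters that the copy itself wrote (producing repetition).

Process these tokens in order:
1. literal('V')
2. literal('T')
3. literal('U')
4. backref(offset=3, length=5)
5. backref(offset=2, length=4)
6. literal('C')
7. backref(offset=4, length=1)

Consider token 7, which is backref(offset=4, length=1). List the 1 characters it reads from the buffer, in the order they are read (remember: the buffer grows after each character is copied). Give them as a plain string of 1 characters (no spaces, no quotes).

Answer: T

Derivation:
Token 1: literal('V'). Output: "V"
Token 2: literal('T'). Output: "VT"
Token 3: literal('U'). Output: "VTU"
Token 4: backref(off=3, len=5) (overlapping!). Copied 'VTUVT' from pos 0. Output: "VTUVTUVT"
Token 5: backref(off=2, len=4) (overlapping!). Copied 'VTVT' from pos 6. Output: "VTUVTUVTVTVT"
Token 6: literal('C'). Output: "VTUVTUVTVTVTC"
Token 7: backref(off=4, len=1). Buffer before: "VTUVTUVTVTVTC" (len 13)
  byte 1: read out[9]='T', append. Buffer now: "VTUVTUVTVTVTCT"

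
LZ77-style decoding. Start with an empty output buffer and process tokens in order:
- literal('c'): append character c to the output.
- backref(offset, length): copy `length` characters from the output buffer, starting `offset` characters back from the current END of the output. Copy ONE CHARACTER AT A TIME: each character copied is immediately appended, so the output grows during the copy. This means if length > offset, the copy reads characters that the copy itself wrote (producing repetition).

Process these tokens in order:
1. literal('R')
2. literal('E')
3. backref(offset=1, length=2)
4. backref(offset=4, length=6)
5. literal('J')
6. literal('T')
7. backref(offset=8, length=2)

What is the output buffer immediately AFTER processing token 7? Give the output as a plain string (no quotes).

Answer: REEEREEEREJTRE

Derivation:
Token 1: literal('R'). Output: "R"
Token 2: literal('E'). Output: "RE"
Token 3: backref(off=1, len=2) (overlapping!). Copied 'EE' from pos 1. Output: "REEE"
Token 4: backref(off=4, len=6) (overlapping!). Copied 'REEERE' from pos 0. Output: "REEEREEERE"
Token 5: literal('J'). Output: "REEEREEEREJ"
Token 6: literal('T'). Output: "REEEREEEREJT"
Token 7: backref(off=8, len=2). Copied 'RE' from pos 4. Output: "REEEREEEREJTRE"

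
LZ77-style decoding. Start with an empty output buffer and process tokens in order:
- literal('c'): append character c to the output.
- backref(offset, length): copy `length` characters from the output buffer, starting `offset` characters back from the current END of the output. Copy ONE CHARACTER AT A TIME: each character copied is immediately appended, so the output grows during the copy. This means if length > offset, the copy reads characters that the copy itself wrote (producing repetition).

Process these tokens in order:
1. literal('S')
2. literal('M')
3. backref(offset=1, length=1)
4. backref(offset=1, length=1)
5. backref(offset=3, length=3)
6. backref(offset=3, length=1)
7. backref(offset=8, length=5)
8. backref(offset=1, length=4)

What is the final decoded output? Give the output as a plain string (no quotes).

Answer: SMMMMMMMSMMMMMMMM

Derivation:
Token 1: literal('S'). Output: "S"
Token 2: literal('M'). Output: "SM"
Token 3: backref(off=1, len=1). Copied 'M' from pos 1. Output: "SMM"
Token 4: backref(off=1, len=1). Copied 'M' from pos 2. Output: "SMMM"
Token 5: backref(off=3, len=3). Copied 'MMM' from pos 1. Output: "SMMMMMM"
Token 6: backref(off=3, len=1). Copied 'M' from pos 4. Output: "SMMMMMMM"
Token 7: backref(off=8, len=5). Copied 'SMMMM' from pos 0. Output: "SMMMMMMMSMMMM"
Token 8: backref(off=1, len=4) (overlapping!). Copied 'MMMM' from pos 12. Output: "SMMMMMMMSMMMMMMMM"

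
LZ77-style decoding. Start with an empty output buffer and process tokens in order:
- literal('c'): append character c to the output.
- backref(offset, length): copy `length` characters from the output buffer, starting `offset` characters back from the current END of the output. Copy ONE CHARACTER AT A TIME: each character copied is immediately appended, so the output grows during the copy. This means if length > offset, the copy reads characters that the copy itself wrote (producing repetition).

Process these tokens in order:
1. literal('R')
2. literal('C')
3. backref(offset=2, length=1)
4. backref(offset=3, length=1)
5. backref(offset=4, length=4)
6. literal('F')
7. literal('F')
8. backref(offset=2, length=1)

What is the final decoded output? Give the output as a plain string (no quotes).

Token 1: literal('R'). Output: "R"
Token 2: literal('C'). Output: "RC"
Token 3: backref(off=2, len=1). Copied 'R' from pos 0. Output: "RCR"
Token 4: backref(off=3, len=1). Copied 'R' from pos 0. Output: "RCRR"
Token 5: backref(off=4, len=4). Copied 'RCRR' from pos 0. Output: "RCRRRCRR"
Token 6: literal('F'). Output: "RCRRRCRRF"
Token 7: literal('F'). Output: "RCRRRCRRFF"
Token 8: backref(off=2, len=1). Copied 'F' from pos 8. Output: "RCRRRCRRFFF"

Answer: RCRRRCRRFFF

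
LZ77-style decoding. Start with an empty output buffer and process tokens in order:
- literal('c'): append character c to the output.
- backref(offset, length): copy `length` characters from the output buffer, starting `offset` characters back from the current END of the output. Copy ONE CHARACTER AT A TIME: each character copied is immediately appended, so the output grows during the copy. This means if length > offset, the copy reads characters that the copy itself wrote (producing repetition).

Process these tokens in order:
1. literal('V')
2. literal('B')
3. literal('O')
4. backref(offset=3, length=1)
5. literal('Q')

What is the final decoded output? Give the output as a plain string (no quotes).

Token 1: literal('V'). Output: "V"
Token 2: literal('B'). Output: "VB"
Token 3: literal('O'). Output: "VBO"
Token 4: backref(off=3, len=1). Copied 'V' from pos 0. Output: "VBOV"
Token 5: literal('Q'). Output: "VBOVQ"

Answer: VBOVQ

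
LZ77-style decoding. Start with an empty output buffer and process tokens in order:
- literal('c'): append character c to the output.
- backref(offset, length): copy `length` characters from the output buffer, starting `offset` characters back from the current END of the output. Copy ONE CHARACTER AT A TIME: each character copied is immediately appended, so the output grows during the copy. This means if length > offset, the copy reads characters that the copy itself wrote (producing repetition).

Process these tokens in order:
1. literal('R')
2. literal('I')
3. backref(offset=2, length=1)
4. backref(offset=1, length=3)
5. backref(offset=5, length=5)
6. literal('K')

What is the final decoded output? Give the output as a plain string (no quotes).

Token 1: literal('R'). Output: "R"
Token 2: literal('I'). Output: "RI"
Token 3: backref(off=2, len=1). Copied 'R' from pos 0. Output: "RIR"
Token 4: backref(off=1, len=3) (overlapping!). Copied 'RRR' from pos 2. Output: "RIRRRR"
Token 5: backref(off=5, len=5). Copied 'IRRRR' from pos 1. Output: "RIRRRRIRRRR"
Token 6: literal('K'). Output: "RIRRRRIRRRRK"

Answer: RIRRRRIRRRRK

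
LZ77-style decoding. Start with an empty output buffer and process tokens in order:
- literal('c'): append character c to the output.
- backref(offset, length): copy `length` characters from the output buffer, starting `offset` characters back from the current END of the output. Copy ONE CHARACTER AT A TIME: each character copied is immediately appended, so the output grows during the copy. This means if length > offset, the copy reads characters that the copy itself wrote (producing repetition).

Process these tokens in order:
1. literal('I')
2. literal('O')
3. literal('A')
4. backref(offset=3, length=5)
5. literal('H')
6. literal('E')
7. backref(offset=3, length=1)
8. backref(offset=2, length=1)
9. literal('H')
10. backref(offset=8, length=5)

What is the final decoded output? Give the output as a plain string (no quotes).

Answer: IOAIOAIOHEOEHAIOHE

Derivation:
Token 1: literal('I'). Output: "I"
Token 2: literal('O'). Output: "IO"
Token 3: literal('A'). Output: "IOA"
Token 4: backref(off=3, len=5) (overlapping!). Copied 'IOAIO' from pos 0. Output: "IOAIOAIO"
Token 5: literal('H'). Output: "IOAIOAIOH"
Token 6: literal('E'). Output: "IOAIOAIOHE"
Token 7: backref(off=3, len=1). Copied 'O' from pos 7. Output: "IOAIOAIOHEO"
Token 8: backref(off=2, len=1). Copied 'E' from pos 9. Output: "IOAIOAIOHEOE"
Token 9: literal('H'). Output: "IOAIOAIOHEOEH"
Token 10: backref(off=8, len=5). Copied 'AIOHE' from pos 5. Output: "IOAIOAIOHEOEHAIOHE"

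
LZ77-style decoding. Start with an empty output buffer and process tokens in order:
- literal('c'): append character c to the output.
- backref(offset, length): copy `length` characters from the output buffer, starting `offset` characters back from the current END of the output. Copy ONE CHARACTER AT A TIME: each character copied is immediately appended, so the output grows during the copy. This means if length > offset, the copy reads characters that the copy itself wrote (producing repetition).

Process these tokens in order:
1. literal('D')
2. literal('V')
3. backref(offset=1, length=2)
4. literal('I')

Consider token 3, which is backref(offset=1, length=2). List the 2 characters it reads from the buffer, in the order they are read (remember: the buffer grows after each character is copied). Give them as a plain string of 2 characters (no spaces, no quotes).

Answer: VV

Derivation:
Token 1: literal('D'). Output: "D"
Token 2: literal('V'). Output: "DV"
Token 3: backref(off=1, len=2). Buffer before: "DV" (len 2)
  byte 1: read out[1]='V', append. Buffer now: "DVV"
  byte 2: read out[2]='V', append. Buffer now: "DVVV"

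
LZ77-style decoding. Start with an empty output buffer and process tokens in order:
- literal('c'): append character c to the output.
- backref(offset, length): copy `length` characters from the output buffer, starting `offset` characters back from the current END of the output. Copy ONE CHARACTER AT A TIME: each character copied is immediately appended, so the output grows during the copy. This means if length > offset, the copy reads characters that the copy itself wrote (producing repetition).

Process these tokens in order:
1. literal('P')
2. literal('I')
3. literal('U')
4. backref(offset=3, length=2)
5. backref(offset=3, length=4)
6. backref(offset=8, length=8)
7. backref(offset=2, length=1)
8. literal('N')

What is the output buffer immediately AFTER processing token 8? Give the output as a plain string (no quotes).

Token 1: literal('P'). Output: "P"
Token 2: literal('I'). Output: "PI"
Token 3: literal('U'). Output: "PIU"
Token 4: backref(off=3, len=2). Copied 'PI' from pos 0. Output: "PIUPI"
Token 5: backref(off=3, len=4) (overlapping!). Copied 'UPIU' from pos 2. Output: "PIUPIUPIU"
Token 6: backref(off=8, len=8). Copied 'IUPIUPIU' from pos 1. Output: "PIUPIUPIUIUPIUPIU"
Token 7: backref(off=2, len=1). Copied 'I' from pos 15. Output: "PIUPIUPIUIUPIUPIUI"
Token 8: literal('N'). Output: "PIUPIUPIUIUPIUPIUIN"

Answer: PIUPIUPIUIUPIUPIUIN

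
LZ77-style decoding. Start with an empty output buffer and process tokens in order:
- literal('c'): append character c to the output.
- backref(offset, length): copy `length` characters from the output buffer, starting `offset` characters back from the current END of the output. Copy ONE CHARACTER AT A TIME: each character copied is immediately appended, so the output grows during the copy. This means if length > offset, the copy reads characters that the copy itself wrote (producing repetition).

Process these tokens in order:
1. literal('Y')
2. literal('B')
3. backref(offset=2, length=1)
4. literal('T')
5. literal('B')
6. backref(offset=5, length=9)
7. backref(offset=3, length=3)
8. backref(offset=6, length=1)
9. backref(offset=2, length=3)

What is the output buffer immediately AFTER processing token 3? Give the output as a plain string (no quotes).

Answer: YBY

Derivation:
Token 1: literal('Y'). Output: "Y"
Token 2: literal('B'). Output: "YB"
Token 3: backref(off=2, len=1). Copied 'Y' from pos 0. Output: "YBY"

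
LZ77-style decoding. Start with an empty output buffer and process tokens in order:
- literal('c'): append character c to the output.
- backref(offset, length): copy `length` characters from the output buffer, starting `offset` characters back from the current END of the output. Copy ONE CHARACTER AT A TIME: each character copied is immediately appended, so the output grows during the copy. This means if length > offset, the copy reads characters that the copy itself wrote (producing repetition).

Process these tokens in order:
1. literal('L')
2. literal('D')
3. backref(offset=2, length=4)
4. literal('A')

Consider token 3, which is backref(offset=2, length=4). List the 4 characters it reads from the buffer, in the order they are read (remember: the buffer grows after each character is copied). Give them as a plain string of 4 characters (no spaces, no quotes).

Token 1: literal('L'). Output: "L"
Token 2: literal('D'). Output: "LD"
Token 3: backref(off=2, len=4). Buffer before: "LD" (len 2)
  byte 1: read out[0]='L', append. Buffer now: "LDL"
  byte 2: read out[1]='D', append. Buffer now: "LDLD"
  byte 3: read out[2]='L', append. Buffer now: "LDLDL"
  byte 4: read out[3]='D', append. Buffer now: "LDLDLD"

Answer: LDLD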